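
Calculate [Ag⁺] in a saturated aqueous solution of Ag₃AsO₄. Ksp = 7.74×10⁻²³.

3.90×10⁻⁶ M

Ag₃AsO₄(s) ⇌ 3 Ag⁺(aq) + AsO₄³⁻(aq)
If s mol/L of Ag₃AsO₄ dissolves, [Ag⁺] = 3s and [AsO₄³⁻] = s.
Ksp = [Ag⁺]^3[AsO₄³⁻] = (3s)^3 · s = 27s^4 = 7.74×10⁻²³
s = 1.30×10⁻⁶ M
[Ag⁺] = 3s = 3.90×10⁻⁶ M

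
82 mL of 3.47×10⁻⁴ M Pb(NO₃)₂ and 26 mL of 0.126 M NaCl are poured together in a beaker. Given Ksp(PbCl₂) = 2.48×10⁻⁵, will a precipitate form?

Total volume after mixing = 82 + 26 = 108 mL.
[Pb²⁺] = (3.47×10⁻⁴)(82)/108 = 2.63×10⁻⁴ M
[Cl⁻] = (0.126)(26)/108 = 3.03×10⁻² M
Q = [Pb²⁺][Cl⁻]^2 = 2.42×10⁻⁷
Q = 2.42×10⁻⁷ < Ksp = 2.48×10⁻⁵, so the solution is unsaturated and no precipitate forms.

No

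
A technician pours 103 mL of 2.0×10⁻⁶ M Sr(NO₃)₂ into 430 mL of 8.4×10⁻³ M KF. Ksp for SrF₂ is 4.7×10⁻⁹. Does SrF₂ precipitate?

After mixing, V = 103 mL + 430 mL = 533 mL.
[Sr²⁺] = (2.0×10⁻⁶)(103)/533 = 3.9×10⁻⁷ M
[F⁻] = (8.4×10⁻³)(430)/533 = 6.8×10⁻³ M
Q = [Sr²⁺][F⁻]^2 = 1.8×10⁻¹¹
Q < Ksp (1.8×10⁻¹¹ vs 4.7×10⁻⁹); the solution remains unsaturated and no precipitate forms.

No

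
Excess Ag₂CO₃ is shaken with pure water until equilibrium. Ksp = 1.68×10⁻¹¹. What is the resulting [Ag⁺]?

Ag₂CO₃(s) ⇌ 2 Ag⁺(aq) + CO₃²⁻(aq)
For each mole of Ag₂CO₃ that dissolves per liter, [Ag⁺] = 2s and [CO₃²⁻] = s; let s denote this solubility.
Ksp = [Ag⁺]^2[CO₃²⁻] = (2s)^2 · s = 4s^3 = 1.68×10⁻¹¹
s = 1.61×10⁻⁴ mol L⁻¹
[Ag⁺] = 2s = 3.23×10⁻⁴ mol L⁻¹

3.23×10⁻⁴ M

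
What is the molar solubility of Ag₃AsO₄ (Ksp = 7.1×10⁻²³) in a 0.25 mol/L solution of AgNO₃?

4.5×10⁻²¹ M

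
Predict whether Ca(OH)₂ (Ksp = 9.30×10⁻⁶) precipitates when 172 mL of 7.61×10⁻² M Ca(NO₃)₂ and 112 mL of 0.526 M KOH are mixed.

The combined volume is 284 mL.
[Ca²⁺] = (7.61×10⁻²)(172)/284 = 4.61×10⁻² M
[OH⁻] = (0.526)(112)/284 = 0.207 M
Q = [Ca²⁺][OH⁻]^2 = 1.98×10⁻³
Q = 1.98×10⁻³ > Ksp = 9.30×10⁻⁶, so the solution is supersaturated and Ca(OH)₂ precipitates.

Yes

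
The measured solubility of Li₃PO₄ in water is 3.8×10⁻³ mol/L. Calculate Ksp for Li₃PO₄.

Ksp = 5.6×10⁻⁹

Li₃PO₄(s) ⇌ 3 Li⁺(aq) + PO₄³⁻(aq)
Call the molar solubility s, so that [Li⁺] = 3s and [PO₄³⁻] = s.
Ksp = [Li⁺]^3[PO₄³⁻] = (3s)^3 · s = 27s^4
Ksp = 27 × (3.8×10⁻³)^4 = 5.6×10⁻⁹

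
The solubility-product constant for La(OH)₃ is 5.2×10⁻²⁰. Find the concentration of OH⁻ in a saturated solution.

2.0×10⁻⁵ M

La(OH)₃(s) ⇌ La³⁺(aq) + 3 OH⁻(aq)
If s mol/L of La(OH)₃ dissolves, [La³⁺] = s and [OH⁻] = 3s.
Ksp = [La³⁺][OH⁻]^3 = s · (3s)^3 = 27s^4 = 5.2×10⁻²⁰
s = 6.6×10⁻⁶ mol L⁻¹
[OH⁻] = 3s = 2.0×10⁻⁵ mol L⁻¹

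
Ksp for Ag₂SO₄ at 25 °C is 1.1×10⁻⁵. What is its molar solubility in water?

1.4×10⁻² M

Ag₂SO₄(s) ⇌ 2 Ag⁺(aq) + SO₄²⁻(aq)
Call the molar solubility s, so that [Ag⁺] = 2s and [SO₄²⁻] = s.
Ksp = [Ag⁺]^2[SO₄²⁻] = (2s)^2 · s = 4s^3
4s^3 = 1.1×10⁻⁵  ⇒  s^3 = 2.8×10⁻⁶
s = 1.4×10⁻² mol L⁻¹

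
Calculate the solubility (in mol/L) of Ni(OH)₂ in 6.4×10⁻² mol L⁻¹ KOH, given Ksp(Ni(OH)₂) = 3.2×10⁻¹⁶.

Ni(OH)₂(s) ⇌ Ni²⁺(aq) + 2 OH⁻(aq)
With OH⁻ already at 6.4×10⁻² mol L⁻¹ and s small, take [OH⁻] ≈ 6.4×10⁻² mol L⁻¹ and [Ni²⁺] = s.
Ksp = [Ni²⁺][OH⁻]^2 = s(6.4×10⁻²)^2
s = 3.2×10⁻¹⁶ / (6.4×10⁻²)^2 = 7.8×10⁻¹⁴
s = 7.8×10⁻¹⁴ mol L⁻¹

7.8×10⁻¹⁴ M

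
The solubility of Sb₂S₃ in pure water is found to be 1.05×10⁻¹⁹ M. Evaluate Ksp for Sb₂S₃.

Ksp = 1.38×10⁻⁹³

Sb₂S₃(s) ⇌ 2 Sb³⁺(aq) + 3 S²⁻(aq)
Let s be the molar solubility. Then [Sb³⁺] = 2s and [S²⁻] = 3s.
Ksp = [Sb³⁺]^2[S²⁻]^3 = (2s)^2 · (3s)^3 = 108s^5
Ksp = 108 × (1.05×10⁻¹⁹)^5 = 1.38×10⁻⁹³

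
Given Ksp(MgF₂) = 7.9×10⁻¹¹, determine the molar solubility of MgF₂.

2.7×10⁻⁴ M

MgF₂(s) ⇌ Mg²⁺(aq) + 2 F⁻(aq)
Let s be the molar solubility. Then [Mg²⁺] = s and [F⁻] = 2s.
Ksp = [Mg²⁺][F⁻]^2 = s · (2s)^2 = 4s^3
4s^3 = 7.9×10⁻¹¹  ⇒  s^3 = 2.0×10⁻¹¹
s = (2.0×10⁻¹¹)^(1/3) = 2.7×10⁻⁴ M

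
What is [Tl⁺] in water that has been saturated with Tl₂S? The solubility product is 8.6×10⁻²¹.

2.6×10⁻⁷ M

Tl₂S(s) ⇌ 2 Tl⁺(aq) + S²⁻(aq)
If s mol/L of Tl₂S dissolves, [Tl⁺] = 2s and [S²⁻] = s.
Ksp = [Tl⁺]^2[S²⁻] = (2s)^2 · s = 4s^3 = 8.6×10⁻²¹
s = 1.3×10⁻⁷ mol/L
[Tl⁺] = 2s = 2.6×10⁻⁷ mol/L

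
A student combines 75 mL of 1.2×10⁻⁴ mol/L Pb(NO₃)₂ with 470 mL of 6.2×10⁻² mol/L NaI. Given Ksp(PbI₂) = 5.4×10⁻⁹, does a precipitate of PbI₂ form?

Yes

The combined volume is 545 mL.
[Pb²⁺] = (1.2×10⁻⁴)(75)/545 = 1.7×10⁻⁵ mol/L
[I⁻] = (6.2×10⁻²)(470)/545 = 5.3×10⁻² mol/L
Q = [Pb²⁺][I⁻]^2 = 4.7×10⁻⁸
Since Q (4.7×10⁻⁸) exceeds Ksp (5.4×10⁻⁹), PbI₂ will precipitate.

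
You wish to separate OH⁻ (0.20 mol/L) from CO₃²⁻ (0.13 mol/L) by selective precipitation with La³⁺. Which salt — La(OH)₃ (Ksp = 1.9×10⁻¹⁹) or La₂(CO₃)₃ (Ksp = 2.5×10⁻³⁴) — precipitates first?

La(OH)₃

Each salt precipitates once Q = Ksp for that salt.
For La(OH)₃: [La³⁺] = (Ksp/[OH⁻]^3) = 2.4×10⁻¹⁷ mol/L
For La₂(CO₃)₃: [La³⁺] = (Ksp/[CO₃²⁻]^3)^(1/2) = 3.4×10⁻¹⁶ mol/L
Since La(OH)₃ needs less La³⁺ to reach saturation, it precipitates first.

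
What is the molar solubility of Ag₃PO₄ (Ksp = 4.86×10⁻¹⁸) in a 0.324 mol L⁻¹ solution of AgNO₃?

Ag₃PO₄(s) ⇌ 3 Ag⁺(aq) + PO₄³⁻(aq)
Ag⁺ is already present at 0.324 mol L⁻¹. If s mol/L of Ag₃PO₄ dissolves, [PO₄³⁻] = s while [Ag⁺] ≈ 0.324 mol L⁻¹.
Ksp = [Ag⁺]^3[PO₄³⁻] = (0.324)^3s
s = 4.86×10⁻¹⁸ / (0.324)^3 = 1.43×10⁻¹⁶
s = 1.43×10⁻¹⁶ mol L⁻¹

1.43×10⁻¹⁶ M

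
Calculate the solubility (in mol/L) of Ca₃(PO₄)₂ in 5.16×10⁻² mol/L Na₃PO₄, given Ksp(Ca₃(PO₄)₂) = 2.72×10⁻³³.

3.36×10⁻¹¹ M

Ca₃(PO₄)₂(s) ⇌ 3 Ca²⁺(aq) + 2 PO₄³⁻(aq)
The solution already contains PO₄³⁻ at 5.16×10⁻² mol/L. Let s be the molar solubility of Ca₃(PO₄)₂.
[PO₄³⁻] ≈ 5.16×10⁻² mol/L (common ion dominates); [Ca²⁺] = 3s.
Ksp = [Ca²⁺]^3[PO₄³⁻]^2 = (3s)^3(5.16×10⁻²)^2
(3s)^3 = 2.72×10⁻³³ / (5.16×10⁻²)^2 = 1.02×10⁻³⁰
s = 3.36×10⁻¹¹ mol/L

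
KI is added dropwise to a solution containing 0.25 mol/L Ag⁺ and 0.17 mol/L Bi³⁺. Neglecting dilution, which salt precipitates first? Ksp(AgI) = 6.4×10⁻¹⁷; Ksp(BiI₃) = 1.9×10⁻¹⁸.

AgI

Precipitation of each salt begins when its ion product equals Ksp.
For AgI: [I⁻] = (Ksp/[Ag⁺]) = 2.6×10⁻¹⁶ mol/L
For BiI₃: [I⁻] = (Ksp/[Bi³⁺])^(1/3) = 2.2×10⁻⁶ mol/L
Since AgI needs less I⁻ to reach saturation, it precipitates first.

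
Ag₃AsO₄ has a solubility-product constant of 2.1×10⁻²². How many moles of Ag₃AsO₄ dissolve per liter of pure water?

1.7×10⁻⁶ M

Ag₃AsO₄(s) ⇌ 3 Ag⁺(aq) + AsO₄³⁻(aq)
Let s be the molar solubility. Then [Ag⁺] = 3s and [AsO₄³⁻] = s.
Ksp = [Ag⁺]^3[AsO₄³⁻] = (3s)^3 · s = 27s^4
27s^4 = 2.1×10⁻²²  ⇒  s^4 = 7.8×10⁻²⁴
s = (7.8×10⁻²⁴)^(1/4) = 1.7×10⁻⁶ mol/L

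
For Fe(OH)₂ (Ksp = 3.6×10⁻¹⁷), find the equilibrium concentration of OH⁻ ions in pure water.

4.2×10⁻⁶ M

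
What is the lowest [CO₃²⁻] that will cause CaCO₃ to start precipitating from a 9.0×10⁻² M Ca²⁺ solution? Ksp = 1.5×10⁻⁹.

Each salt precipitates once Q = Ksp for that salt.
CaCO₃(s) ⇌ Ca²⁺(aq) + CO₃²⁻(aq)
Ksp = [Ca²⁺][CO₃²⁻] = [CO₃²⁻](9.0×10⁻²)
[CO₃²⁻] = 1.5×10⁻⁹ / (9.0×10⁻²) = 1.7×10⁻⁸
[CO₃²⁻] = 1.7×10⁻⁸ M

1.7×10⁻⁸ M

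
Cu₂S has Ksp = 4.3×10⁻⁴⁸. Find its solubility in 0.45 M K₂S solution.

1.5×10⁻²⁴ M

Cu₂S(s) ⇌ 2 Cu⁺(aq) + S²⁻(aq)
Let s be the solubility of Cu₂S here. The common ion gives [S²⁻] ≈ 0.45 M, and [Cu⁺] = 2s.
Ksp = [Cu⁺]^2[S²⁻] = (2s)^2(0.45)
(2s)^2 = 4.3×10⁻⁴⁸ / (0.45) = 9.6×10⁻⁴⁸
s = 1.5×10⁻²⁴ M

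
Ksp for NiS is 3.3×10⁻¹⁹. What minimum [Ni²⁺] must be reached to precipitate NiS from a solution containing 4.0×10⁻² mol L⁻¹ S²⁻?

8.3×10⁻¹⁸ M

Precipitation begins when Q = Ksp.
NiS(s) ⇌ Ni²⁺(aq) + S²⁻(aq)
Ksp = [Ni²⁺][S²⁻] = [Ni²⁺](4.0×10⁻²)
[Ni²⁺] = 3.3×10⁻¹⁹ / (4.0×10⁻²) = 8.3×10⁻¹⁸
[Ni²⁺] = 8.3×10⁻¹⁸ mol L⁻¹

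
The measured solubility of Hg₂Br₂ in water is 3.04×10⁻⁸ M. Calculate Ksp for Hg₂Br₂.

Hg₂Br₂(s) ⇌ Hg₂²⁺(aq) + 2 Br⁻(aq)
If s mol/L of Hg₂Br₂ dissolves, [Hg₂²⁺] = s and [Br⁻] = 2s.
Ksp = [Hg₂²⁺][Br⁻]^2 = s · (2s)^2 = 4s^3
Ksp = 4 × (3.04×10⁻⁸)^3 = 1.12×10⁻²²

Ksp = 1.12×10⁻²²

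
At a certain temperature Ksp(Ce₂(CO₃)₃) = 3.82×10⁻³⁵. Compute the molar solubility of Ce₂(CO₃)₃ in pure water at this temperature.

5.13×10⁻⁸ M

Ce₂(CO₃)₃(s) ⇌ 2 Ce³⁺(aq) + 3 CO₃²⁻(aq)
Let s be the molar solubility. Then [Ce³⁺] = 2s and [CO₃²⁻] = 3s.
Ksp = [Ce³⁺]^2[CO₃²⁻]^3 = (2s)^2 · (3s)^3 = 108s^5
108s^5 = 3.82×10⁻³⁵  ⇒  s^5 = 3.54×10⁻³⁷
s = 5.13×10⁻⁸ mol/L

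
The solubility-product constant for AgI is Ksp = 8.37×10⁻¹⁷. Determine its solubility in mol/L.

9.15×10⁻⁹ M

AgI(s) ⇌ Ag⁺(aq) + I⁻(aq)
If s mol/L of AgI dissolves, [Ag⁺] = s and [I⁻] = s.
Ksp = [Ag⁺][I⁻] = s · s = s^2
s^2 = 8.37×10⁻¹⁷
Taking the 2nd root, s = 9.15×10⁻⁹ mol L⁻¹.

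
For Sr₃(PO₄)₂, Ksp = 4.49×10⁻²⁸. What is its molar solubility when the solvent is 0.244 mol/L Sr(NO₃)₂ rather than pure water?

8.79×10⁻¹⁴ M

Sr₃(PO₄)₂(s) ⇌ 3 Sr²⁺(aq) + 2 PO₄³⁻(aq)
The solution already contains Sr²⁺ at 0.244 mol/L. Let s be the molar solubility of Sr₃(PO₄)₂.
[Sr²⁺] ≈ 0.244 mol/L (common ion dominates); [PO₄³⁻] = 2s.
Ksp = [Sr²⁺]^3[PO₄³⁻]^2 = (0.244)^3(2s)^2
(2s)^2 = 4.49×10⁻²⁸ / (0.244)^3 = 3.09×10⁻²⁶
s = 8.79×10⁻¹⁴ mol/L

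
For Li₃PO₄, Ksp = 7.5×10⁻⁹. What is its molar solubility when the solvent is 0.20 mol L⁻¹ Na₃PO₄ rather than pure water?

1.1×10⁻³ M

Li₃PO₄(s) ⇌ 3 Li⁺(aq) + PO₄³⁻(aq)
With PO₄³⁻ already at 0.20 mol L⁻¹ and s small, take [PO₄³⁻] ≈ 0.20 mol L⁻¹ and [Li⁺] = 3s.
Ksp = [Li⁺]^3[PO₄³⁻] = (3s)^3(0.20)
(3s)^3 = 7.5×10⁻⁹ / (0.20) = 3.8×10⁻⁸
s = 1.1×10⁻³ mol L⁻¹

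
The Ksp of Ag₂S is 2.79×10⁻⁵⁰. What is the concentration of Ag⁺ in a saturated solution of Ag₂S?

Ag₂S(s) ⇌ 2 Ag⁺(aq) + S²⁻(aq)
Call the molar solubility s, so that [Ag⁺] = 2s and [S²⁻] = s.
Ksp = [Ag⁺]^2[S²⁻] = (2s)^2 · s = 4s^3 = 2.79×10⁻⁵⁰
s = 1.91×10⁻¹⁷ M
[Ag⁺] = 2s = 3.82×10⁻¹⁷ M

3.82×10⁻¹⁷ M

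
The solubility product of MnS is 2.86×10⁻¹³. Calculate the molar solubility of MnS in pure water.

5.35×10⁻⁷ M

MnS(s) ⇌ Mn²⁺(aq) + S²⁻(aq)
Let s be the molar solubility. Then [Mn²⁺] = s and [S²⁻] = s.
Ksp = [Mn²⁺][S²⁻] = s · s = s^2
s^2 = 2.86×10⁻¹³
Taking the 2nd root, s = 5.35×10⁻⁷ M.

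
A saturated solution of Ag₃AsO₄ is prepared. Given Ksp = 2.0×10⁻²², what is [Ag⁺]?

Ag₃AsO₄(s) ⇌ 3 Ag⁺(aq) + AsO₄³⁻(aq)
Let s be the molar solubility. Then [Ag⁺] = 3s and [AsO₄³⁻] = s.
Ksp = [Ag⁺]^3[AsO₄³⁻] = (3s)^3 · s = 27s^4 = 2.0×10⁻²²
s = 1.6×10⁻⁶ mol/L
[Ag⁺] = 3s = 4.9×10⁻⁶ mol/L

4.9×10⁻⁶ M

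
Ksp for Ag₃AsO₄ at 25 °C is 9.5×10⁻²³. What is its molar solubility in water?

1.4×10⁻⁶ M

Ag₃AsO₄(s) ⇌ 3 Ag⁺(aq) + AsO₄³⁻(aq)
If s mol/L of Ag₃AsO₄ dissolves, [Ag⁺] = 3s and [AsO₄³⁻] = s.
Ksp = [Ag⁺]^3[AsO₄³⁻] = (3s)^3 · s = 27s^4
27s^4 = 9.5×10⁻²³  ⇒  s^4 = 3.5×10⁻²⁴
s = 1.4×10⁻⁶ M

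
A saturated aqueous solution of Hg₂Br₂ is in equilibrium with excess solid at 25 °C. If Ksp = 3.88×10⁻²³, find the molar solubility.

Hg₂Br₂(s) ⇌ Hg₂²⁺(aq) + 2 Br⁻(aq)
With molar solubility s: [Hg₂²⁺] = s, [Br⁻] = 2s.
Ksp = [Hg₂²⁺][Br⁻]^2 = s · (2s)^2 = 4s^3
4s^3 = 3.88×10⁻²³  ⇒  s^3 = 9.70×10⁻²⁴
s = 2.13×10⁻⁸ mol/L

2.13×10⁻⁸ M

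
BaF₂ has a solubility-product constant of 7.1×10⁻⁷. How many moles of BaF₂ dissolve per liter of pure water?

BaF₂(s) ⇌ Ba²⁺(aq) + 2 F⁻(aq)
For each mole of BaF₂ that dissolves per liter, [Ba²⁺] = s and [F⁻] = 2s; let s denote this solubility.
Ksp = [Ba²⁺][F⁻]^2 = s · (2s)^2 = 4s^3
4s^3 = 7.1×10⁻⁷  ⇒  s^3 = 1.8×10⁻⁷
s = (1.8×10⁻⁷)^(1/3) = 5.6×10⁻³ mol/L

5.6×10⁻³ M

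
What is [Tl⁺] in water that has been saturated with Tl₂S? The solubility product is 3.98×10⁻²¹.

Tl₂S(s) ⇌ 2 Tl⁺(aq) + S²⁻(aq)
With molar solubility s: [Tl⁺] = 2s, [S²⁻] = s.
Ksp = [Tl⁺]^2[S²⁻] = (2s)^2 · s = 4s^3 = 3.98×10⁻²¹
s = 9.98×10⁻⁸ M
[Tl⁺] = 2s = 2.00×10⁻⁷ M

2.00×10⁻⁷ M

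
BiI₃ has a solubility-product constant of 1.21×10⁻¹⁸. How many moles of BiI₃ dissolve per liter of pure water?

BiI₃(s) ⇌ Bi³⁺(aq) + 3 I⁻(aq)
If s mol/L of BiI₃ dissolves, [Bi³⁺] = s and [I⁻] = 3s.
Ksp = [Bi³⁺][I⁻]^3 = s · (3s)^3 = 27s^4
27s^4 = 1.21×10⁻¹⁸  ⇒  s^4 = 4.48×10⁻²⁰
s = (4.48×10⁻²⁰)^(1/4) = 1.45×10⁻⁵ mol L⁻¹

1.45×10⁻⁵ M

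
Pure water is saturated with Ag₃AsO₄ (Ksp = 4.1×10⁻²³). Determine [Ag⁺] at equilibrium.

3.3×10⁻⁶ M

Ag₃AsO₄(s) ⇌ 3 Ag⁺(aq) + AsO₄³⁻(aq)
For each mole of Ag₃AsO₄ that dissolves per liter, [Ag⁺] = 3s and [AsO₄³⁻] = s; let s denote this solubility.
Ksp = [Ag⁺]^3[AsO₄³⁻] = (3s)^3 · s = 27s^4 = 4.1×10⁻²³
s = 1.1×10⁻⁶ mol/L
[Ag⁺] = 3s = 3.3×10⁻⁶ mol/L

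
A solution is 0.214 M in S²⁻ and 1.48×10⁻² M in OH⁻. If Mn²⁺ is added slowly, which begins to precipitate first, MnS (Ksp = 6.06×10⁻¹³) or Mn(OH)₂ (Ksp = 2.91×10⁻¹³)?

Precipitation begins when Q = Ksp.
For MnS: [Mn²⁺] = (Ksp/[S²⁻]) = 2.83×10⁻¹² M
For Mn(OH)₂: [Mn²⁺] = (Ksp/[OH⁻]^2) = 1.33×10⁻⁹ M
Since MnS needs less Mn²⁺ to reach saturation, it precipitates first.

MnS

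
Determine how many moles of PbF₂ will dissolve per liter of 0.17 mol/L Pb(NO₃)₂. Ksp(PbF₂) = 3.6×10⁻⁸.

2.3×10⁻⁴ M

PbF₂(s) ⇌ Pb²⁺(aq) + 2 F⁻(aq)
Pb²⁺ is already present at 0.17 mol/L. If s mol/L of PbF₂ dissolves, [F⁻] = 2s while [Pb²⁺] ≈ 0.17 mol/L.
Ksp = [Pb²⁺][F⁻]^2 = (0.17)(2s)^2
(2s)^2 = 3.6×10⁻⁸ / (0.17) = 2.1×10⁻⁷
s = 2.3×10⁻⁴ mol/L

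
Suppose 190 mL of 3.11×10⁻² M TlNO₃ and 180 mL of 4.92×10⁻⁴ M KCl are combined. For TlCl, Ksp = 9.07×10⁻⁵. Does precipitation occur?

After mixing, V = 190 mL + 180 mL = 370 mL.
[Tl⁺] = (3.11×10⁻²)(190)/370 = 1.60×10⁻² M
[Cl⁻] = (4.92×10⁻⁴)(180)/370 = 2.39×10⁻⁴ M
Q = [Tl⁺][Cl⁻] = 3.82×10⁻⁶
Since Q (3.82×10⁻⁶) is less than Ksp (9.07×10⁻⁵), no TlCl precipitates.

No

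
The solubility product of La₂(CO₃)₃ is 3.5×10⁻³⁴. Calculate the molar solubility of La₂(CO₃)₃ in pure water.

La₂(CO₃)₃(s) ⇌ 2 La³⁺(aq) + 3 CO₃²⁻(aq)
If s mol/L of La₂(CO₃)₃ dissolves, [La³⁺] = 2s and [CO₃²⁻] = 3s.
Ksp = [La³⁺]^2[CO₃²⁻]^3 = (2s)^2 · (3s)^3 = 108s^5
108s^5 = 3.5×10⁻³⁴  ⇒  s^5 = 3.2×10⁻³⁶
s = 8.0×10⁻⁸ mol/L

8.0×10⁻⁸ M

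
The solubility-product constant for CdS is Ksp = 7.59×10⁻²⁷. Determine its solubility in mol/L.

8.71×10⁻¹⁴ M

CdS(s) ⇌ Cd²⁺(aq) + S²⁻(aq)
If s mol/L of CdS dissolves, [Cd²⁺] = s and [S²⁻] = s.
Ksp = [Cd²⁺][S²⁻] = s · s = s^2
s^2 = 7.59×10⁻²⁷
s = 8.71×10⁻¹⁴ mol/L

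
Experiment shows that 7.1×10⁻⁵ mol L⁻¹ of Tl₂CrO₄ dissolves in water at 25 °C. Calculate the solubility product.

Tl₂CrO₄(s) ⇌ 2 Tl⁺(aq) + CrO₄²⁻(aq)
If s mol/L of Tl₂CrO₄ dissolves, [Tl⁺] = 2s and [CrO₄²⁻] = s.
Ksp = [Tl⁺]^2[CrO₄²⁻] = (2s)^2 · s = 4s^3
Ksp = 4 × (7.1×10⁻⁵)^3 = 1.4×10⁻¹²

Ksp = 1.4×10⁻¹²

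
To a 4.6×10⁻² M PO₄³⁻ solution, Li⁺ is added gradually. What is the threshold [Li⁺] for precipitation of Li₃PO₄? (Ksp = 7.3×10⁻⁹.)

The threshold for precipitation is Q = Ksp.
Li₃PO₄(s) ⇌ 3 Li⁺(aq) + PO₄³⁻(aq)
Ksp = [Li⁺]^3[PO₄³⁻] = [Li⁺]^3(4.6×10⁻²)
[Li⁺]^3 = 7.3×10⁻⁹ / (4.6×10⁻²) = 1.6×10⁻⁷
[Li⁺] = 5.4×10⁻³ M

5.4×10⁻³ M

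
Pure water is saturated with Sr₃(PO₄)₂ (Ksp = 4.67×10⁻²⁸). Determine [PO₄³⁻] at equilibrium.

2.68×10⁻⁶ M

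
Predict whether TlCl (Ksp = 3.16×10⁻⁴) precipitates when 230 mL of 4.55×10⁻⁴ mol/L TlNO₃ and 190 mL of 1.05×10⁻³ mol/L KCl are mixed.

Total volume after mixing = 230 + 190 = 420 mL.
[Tl⁺] = (4.55×10⁻⁴)(230)/420 = 2.49×10⁻⁴ mol/L
[Cl⁻] = (1.05×10⁻³)(190)/420 = 4.75×10⁻⁴ mol/L
Q = [Tl⁺][Cl⁻] = 1.18×10⁻⁷
Q = 1.18×10⁻⁷ < Ksp = 3.16×10⁻⁴, so the solution is unsaturated and no precipitate forms.

No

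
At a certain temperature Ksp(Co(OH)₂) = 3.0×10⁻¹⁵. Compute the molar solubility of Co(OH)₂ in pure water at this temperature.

Co(OH)₂(s) ⇌ Co²⁺(aq) + 2 OH⁻(aq)
Let s be the molar solubility. Then [Co²⁺] = s and [OH⁻] = 2s.
Ksp = [Co²⁺][OH⁻]^2 = s · (2s)^2 = 4s^3
4s^3 = 3.0×10⁻¹⁵  ⇒  s^3 = 7.5×10⁻¹⁶
s = 9.1×10⁻⁶ M

9.1×10⁻⁶ M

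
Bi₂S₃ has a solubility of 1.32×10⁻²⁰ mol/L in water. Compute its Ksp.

Ksp = 4.33×10⁻⁹⁸

Bi₂S₃(s) ⇌ 2 Bi³⁺(aq) + 3 S²⁻(aq)
For each mole of Bi₂S₃ that dissolves per liter, [Bi³⁺] = 2s and [S²⁻] = 3s; let s denote this solubility.
Ksp = [Bi³⁺]^2[S²⁻]^3 = (2s)^2 · (3s)^3 = 108s^5
Ksp = 108 × (1.32×10⁻²⁰)^5 = 4.33×10⁻⁹⁸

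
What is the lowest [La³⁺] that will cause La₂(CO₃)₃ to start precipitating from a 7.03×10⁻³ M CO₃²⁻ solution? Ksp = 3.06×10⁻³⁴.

2.97×10⁻¹⁴ M

Precipitation begins when Q = Ksp.
La₂(CO₃)₃(s) ⇌ 2 La³⁺(aq) + 3 CO₃²⁻(aq)
Ksp = [La³⁺]^2[CO₃²⁻]^3 = [La³⁺]^2(7.03×10⁻³)^3
[La³⁺]^2 = 3.06×10⁻³⁴ / (7.03×10⁻³)^3 = 8.81×10⁻²⁸
[La³⁺] = 2.97×10⁻¹⁴ M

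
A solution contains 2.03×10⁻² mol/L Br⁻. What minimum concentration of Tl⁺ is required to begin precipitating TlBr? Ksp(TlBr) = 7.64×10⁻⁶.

A salt starts to precipitate once the ion product Q reaches its Ksp.
TlBr(s) ⇌ Tl⁺(aq) + Br⁻(aq)
Ksp = [Tl⁺][Br⁻] = [Tl⁺](2.03×10⁻²)
[Tl⁺] = 7.64×10⁻⁶ / (2.03×10⁻²) = 3.76×10⁻⁴
[Tl⁺] = 3.76×10⁻⁴ mol/L

3.76×10⁻⁴ M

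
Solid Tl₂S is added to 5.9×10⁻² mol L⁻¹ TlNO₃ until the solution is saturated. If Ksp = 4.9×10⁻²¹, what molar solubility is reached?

Tl₂S(s) ⇌ 2 Tl⁺(aq) + S²⁻(aq)
With Tl⁺ already at 5.9×10⁻² mol L⁻¹ and s small, take [Tl⁺] ≈ 5.9×10⁻² mol L⁻¹ and [S²⁻] = s.
Ksp = [Tl⁺]^2[S²⁻] = (5.9×10⁻²)^2s
s = 4.9×10⁻²¹ / (5.9×10⁻²)^2 = 1.4×10⁻¹⁸
s = 1.4×10⁻¹⁸ mol L⁻¹

1.4×10⁻¹⁸ M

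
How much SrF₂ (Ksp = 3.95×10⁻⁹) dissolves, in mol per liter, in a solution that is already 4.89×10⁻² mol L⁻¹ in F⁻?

1.65×10⁻⁶ M

SrF₂(s) ⇌ Sr²⁺(aq) + 2 F⁻(aq)
The solution already contains F⁻ at 4.89×10⁻² mol L⁻¹. Let s be the molar solubility of SrF₂.
[F⁻] ≈ 4.89×10⁻² mol L⁻¹ (common ion dominates); [Sr²⁺] = s.
Ksp = [Sr²⁺][F⁻]^2 = s(4.89×10⁻²)^2
s = 3.95×10⁻⁹ / (4.89×10⁻²)^2 = 1.65×10⁻⁶
s = 1.65×10⁻⁶ mol L⁻¹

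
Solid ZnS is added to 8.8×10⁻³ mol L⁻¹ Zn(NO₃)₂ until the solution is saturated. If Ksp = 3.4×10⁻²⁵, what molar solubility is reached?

3.9×10⁻²³ M

ZnS(s) ⇌ Zn²⁺(aq) + S²⁻(aq)
Let s be the solubility of ZnS here. The common ion gives [Zn²⁺] ≈ 8.8×10⁻³ mol L⁻¹, and [S²⁻] = s.
Ksp = [Zn²⁺][S²⁻] = (8.8×10⁻³)s
s = 3.4×10⁻²⁵ / (8.8×10⁻³) = 3.9×10⁻²³
s = 3.9×10⁻²³ mol L⁻¹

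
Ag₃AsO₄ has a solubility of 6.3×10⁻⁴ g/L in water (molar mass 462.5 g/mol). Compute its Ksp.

Molar solubility s = (6.3×10⁻⁴ g/L) / (462.5 g/mol) = 1.362×10⁻⁶ mol/L
Ag₃AsO₄(s) ⇌ 3 Ag⁺(aq) + AsO₄³⁻(aq)
Let s be the molar solubility. Then [Ag⁺] = 3s and [AsO₄³⁻] = s.
Ksp = [Ag⁺]^3[AsO₄³⁻] = (3s)^3 · s = 27s^4
Ksp = 27 × (1.362×10⁻⁶)^4 = 9.3×10⁻²³

Ksp = 9.3×10⁻²³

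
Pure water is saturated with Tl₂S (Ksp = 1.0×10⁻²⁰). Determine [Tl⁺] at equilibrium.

2.7×10⁻⁷ M

Tl₂S(s) ⇌ 2 Tl⁺(aq) + S²⁻(aq)
If s mol/L of Tl₂S dissolves, [Tl⁺] = 2s and [S²⁻] = s.
Ksp = [Tl⁺]^2[S²⁻] = (2s)^2 · s = 4s^3 = 1.0×10⁻²⁰
s = 1.4×10⁻⁷ mol L⁻¹
[Tl⁺] = 2s = 2.7×10⁻⁷ mol L⁻¹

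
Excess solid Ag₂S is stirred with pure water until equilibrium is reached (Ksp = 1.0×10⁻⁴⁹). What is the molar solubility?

Ag₂S(s) ⇌ 2 Ag⁺(aq) + S²⁻(aq)
For each mole of Ag₂S that dissolves per liter, [Ag⁺] = 2s and [S²⁻] = s; let s denote this solubility.
Ksp = [Ag⁺]^2[S²⁻] = (2s)^2 · s = 4s^3
4s^3 = 1.0×10⁻⁴⁹  ⇒  s^3 = 2.5×10⁻⁵⁰
s = 2.9×10⁻¹⁷ mol/L

2.9×10⁻¹⁷ M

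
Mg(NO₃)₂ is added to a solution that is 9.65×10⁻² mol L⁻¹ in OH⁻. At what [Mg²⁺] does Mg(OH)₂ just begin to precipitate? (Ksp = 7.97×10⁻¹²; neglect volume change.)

Precipitation begins when Q = Ksp.
Mg(OH)₂(s) ⇌ Mg²⁺(aq) + 2 OH⁻(aq)
Ksp = [Mg²⁺][OH⁻]^2 = [Mg²⁺](9.65×10⁻²)^2
[Mg²⁺] = 7.97×10⁻¹² / (9.65×10⁻²)^2 = 8.56×10⁻¹⁰
[Mg²⁺] = 8.56×10⁻¹⁰ mol L⁻¹

8.56×10⁻¹⁰ M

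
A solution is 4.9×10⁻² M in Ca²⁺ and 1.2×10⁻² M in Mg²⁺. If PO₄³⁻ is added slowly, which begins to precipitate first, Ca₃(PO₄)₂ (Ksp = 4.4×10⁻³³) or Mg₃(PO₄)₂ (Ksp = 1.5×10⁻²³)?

Ca₃(PO₄)₂

A salt starts to precipitate once the ion product Q reaches its Ksp.
For Ca₃(PO₄)₂: [PO₄³⁻] = (Ksp/[Ca²⁺]^3)^(1/2) = 6.1×10⁻¹⁵ M
For Mg₃(PO₄)₂: [PO₄³⁻] = (Ksp/[Mg²⁺]^3)^(1/2) = 2.9×10⁻⁹ M
Ca₃(PO₄)₂ requires the lower [PO₄³⁻], so it precipitates first.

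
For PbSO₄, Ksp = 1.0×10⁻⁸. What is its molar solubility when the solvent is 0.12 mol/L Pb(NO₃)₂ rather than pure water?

PbSO₄(s) ⇌ Pb²⁺(aq) + SO₄²⁻(aq)
Let s be the solubility of PbSO₄ here. The common ion gives [Pb²⁺] ≈ 0.12 mol/L, and [SO₄²⁻] = s.
Ksp = [Pb²⁺][SO₄²⁻] = (0.12)s
s = 1.0×10⁻⁸ / (0.12) = 8.3×10⁻⁸
s = 8.3×10⁻⁸ mol/L

8.3×10⁻⁸ M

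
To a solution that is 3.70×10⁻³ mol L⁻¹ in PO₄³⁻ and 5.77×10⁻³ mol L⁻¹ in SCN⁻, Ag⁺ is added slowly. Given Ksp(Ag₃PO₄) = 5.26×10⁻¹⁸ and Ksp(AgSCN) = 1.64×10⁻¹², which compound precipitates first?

A salt starts to precipitate once the ion product Q reaches its Ksp.
For Ag₃PO₄: [Ag⁺] = (Ksp/[PO₄³⁻])^(1/3) = 1.12×10⁻⁵ mol L⁻¹
For AgSCN: [Ag⁺] = (Ksp/[SCN⁻]) = 2.84×10⁻¹⁰ mol L⁻¹
AgSCN requires the lower [Ag⁺], so it precipitates first.

AgSCN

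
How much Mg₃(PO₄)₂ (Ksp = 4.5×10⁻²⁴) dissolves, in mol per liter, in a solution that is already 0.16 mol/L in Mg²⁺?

Mg₃(PO₄)₂(s) ⇌ 3 Mg²⁺(aq) + 2 PO₄³⁻(aq)
With Mg²⁺ already at 0.16 mol/L and s small, take [Mg²⁺] ≈ 0.16 mol/L and [PO₄³⁻] = 2s.
Ksp = [Mg²⁺]^3[PO₄³⁻]^2 = (0.16)^3(2s)^2
(2s)^2 = 4.5×10⁻²⁴ / (0.16)^3 = 1.1×10⁻²¹
s = 1.7×10⁻¹¹ mol/L

1.7×10⁻¹¹ M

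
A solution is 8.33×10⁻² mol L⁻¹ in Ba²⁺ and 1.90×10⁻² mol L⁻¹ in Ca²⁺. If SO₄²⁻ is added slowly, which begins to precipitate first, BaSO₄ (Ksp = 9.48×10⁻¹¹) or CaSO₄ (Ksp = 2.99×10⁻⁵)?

BaSO₄

Each salt precipitates once Q = Ksp for that salt.
For BaSO₄: [SO₄²⁻] = (Ksp/[Ba²⁺]) = 1.14×10⁻⁹ mol L⁻¹
For CaSO₄: [SO₄²⁻] = (Ksp/[Ca²⁺]) = 1.57×10⁻³ mol L⁻¹
The smaller threshold [SO₄²⁻] is reached first, so BaSO₄ precipitates first.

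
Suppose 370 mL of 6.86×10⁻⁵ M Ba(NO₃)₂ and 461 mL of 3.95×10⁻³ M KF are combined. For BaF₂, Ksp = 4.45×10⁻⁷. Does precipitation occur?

No

The combined volume is 831 mL.
[Ba²⁺] = (6.86×10⁻⁵)(370)/831 = 3.05×10⁻⁵ M
[F⁻] = (3.95×10⁻³)(461)/831 = 2.19×10⁻³ M
Q = [Ba²⁺][F⁻]^2 = 1.47×10⁻¹⁰
Q = 1.47×10⁻¹⁰ < Ksp = 4.45×10⁻⁷, so the solution is unsaturated and no precipitate forms.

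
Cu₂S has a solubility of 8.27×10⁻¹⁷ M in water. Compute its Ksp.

Cu₂S(s) ⇌ 2 Cu⁺(aq) + S²⁻(aq)
Let s be the molar solubility. Then [Cu⁺] = 2s and [S²⁻] = s.
Ksp = [Cu⁺]^2[S²⁻] = (2s)^2 · s = 4s^3
Ksp = 4 × (8.27×10⁻¹⁷)^3 = 2.26×10⁻⁴⁸

Ksp = 2.26×10⁻⁴⁸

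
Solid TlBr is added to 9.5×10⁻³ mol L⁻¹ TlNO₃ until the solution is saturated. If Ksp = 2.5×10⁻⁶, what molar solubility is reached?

2.6×10⁻⁴ M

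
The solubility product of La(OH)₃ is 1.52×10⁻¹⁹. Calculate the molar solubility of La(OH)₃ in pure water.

La(OH)₃(s) ⇌ La³⁺(aq) + 3 OH⁻(aq)
With molar solubility s: [La³⁺] = s, [OH⁻] = 3s.
Ksp = [La³⁺][OH⁻]^3 = s · (3s)^3 = 27s^4
27s^4 = 1.52×10⁻¹⁹  ⇒  s^4 = 5.63×10⁻²¹
s = (5.63×10⁻²¹)^(1/4) = 8.66×10⁻⁶ mol/L

8.66×10⁻⁶ M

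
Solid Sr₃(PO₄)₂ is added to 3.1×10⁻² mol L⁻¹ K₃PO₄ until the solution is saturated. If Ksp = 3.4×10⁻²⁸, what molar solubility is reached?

Sr₃(PO₄)₂(s) ⇌ 3 Sr²⁺(aq) + 2 PO₄³⁻(aq)
With PO₄³⁻ already at 3.1×10⁻² mol L⁻¹ and s small, take [PO₄³⁻] ≈ 3.1×10⁻² mol L⁻¹ and [Sr²⁺] = 3s.
Ksp = [Sr²⁺]^3[PO₄³⁻]^2 = (3s)^3(3.1×10⁻²)^2
(3s)^3 = 3.4×10⁻²⁸ / (3.1×10⁻²)^2 = 3.5×10⁻²⁵
s = 2.4×10⁻⁹ mol L⁻¹

2.4×10⁻⁹ M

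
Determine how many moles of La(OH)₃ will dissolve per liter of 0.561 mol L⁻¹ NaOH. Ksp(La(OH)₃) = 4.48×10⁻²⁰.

2.54×10⁻¹⁹ M

La(OH)₃(s) ⇌ La³⁺(aq) + 3 OH⁻(aq)
OH⁻ is already present at 0.561 mol L⁻¹. If s mol/L of La(OH)₃ dissolves, [La³⁺] = s while [OH⁻] ≈ 0.561 mol L⁻¹.
Ksp = [La³⁺][OH⁻]^3 = s(0.561)^3
s = 4.48×10⁻²⁰ / (0.561)^3 = 2.54×10⁻¹⁹
s = 2.54×10⁻¹⁹ mol L⁻¹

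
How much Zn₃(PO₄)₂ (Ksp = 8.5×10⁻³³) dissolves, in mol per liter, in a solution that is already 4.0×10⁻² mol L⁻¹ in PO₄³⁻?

5.8×10⁻¹¹ M

Zn₃(PO₄)₂(s) ⇌ 3 Zn²⁺(aq) + 2 PO₄³⁻(aq)
Let s be the solubility of Zn₃(PO₄)₂ here. The common ion gives [PO₄³⁻] ≈ 4.0×10⁻² mol L⁻¹, and [Zn²⁺] = 3s.
Ksp = [Zn²⁺]^3[PO₄³⁻]^2 = (3s)^3(4.0×10⁻²)^2
(3s)^3 = 8.5×10⁻³³ / (4.0×10⁻²)^2 = 5.3×10⁻³⁰
s = 5.8×10⁻¹¹ mol L⁻¹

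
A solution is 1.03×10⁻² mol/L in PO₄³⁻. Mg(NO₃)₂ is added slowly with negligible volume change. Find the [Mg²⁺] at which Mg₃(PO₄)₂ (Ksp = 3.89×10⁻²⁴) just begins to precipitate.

3.32×10⁻⁷ M

The threshold for precipitation is Q = Ksp.
Mg₃(PO₄)₂(s) ⇌ 3 Mg²⁺(aq) + 2 PO₄³⁻(aq)
Ksp = [Mg²⁺]^3[PO₄³⁻]^2 = [Mg²⁺]^3(1.03×10⁻²)^2
[Mg²⁺]^3 = 3.89×10⁻²⁴ / (1.03×10⁻²)^2 = 3.67×10⁻²⁰
[Mg²⁺] = 3.32×10⁻⁷ mol/L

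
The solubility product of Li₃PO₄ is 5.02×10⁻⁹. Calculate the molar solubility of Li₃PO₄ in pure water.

3.69×10⁻³ M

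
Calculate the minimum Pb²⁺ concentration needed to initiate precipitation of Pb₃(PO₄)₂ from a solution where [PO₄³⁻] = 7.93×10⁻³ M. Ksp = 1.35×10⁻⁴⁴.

5.99×10⁻¹⁴ M

The threshold for precipitation is Q = Ksp.
Pb₃(PO₄)₂(s) ⇌ 3 Pb²⁺(aq) + 2 PO₄³⁻(aq)
Ksp = [Pb²⁺]^3[PO₄³⁻]^2 = [Pb²⁺]^3(7.93×10⁻³)^2
[Pb²⁺]^3 = 1.35×10⁻⁴⁴ / (7.93×10⁻³)^2 = 2.15×10⁻⁴⁰
[Pb²⁺] = 5.99×10⁻¹⁴ M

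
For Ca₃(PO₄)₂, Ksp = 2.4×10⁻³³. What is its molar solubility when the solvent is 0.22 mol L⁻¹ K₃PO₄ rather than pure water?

Ca₃(PO₄)₂(s) ⇌ 3 Ca²⁺(aq) + 2 PO₄³⁻(aq)
The solution already contains PO₄³⁻ at 0.22 mol L⁻¹. Let s be the molar solubility of Ca₃(PO₄)₂.
[PO₄³⁻] ≈ 0.22 mol L⁻¹ (common ion dominates); [Ca²⁺] = 3s.
Ksp = [Ca²⁺]^3[PO₄³⁻]^2 = (3s)^3(0.22)^2
(3s)^3 = 2.4×10⁻³³ / (0.22)^2 = 5.0×10⁻³²
s = 1.2×10⁻¹¹ mol L⁻¹

1.2×10⁻¹¹ M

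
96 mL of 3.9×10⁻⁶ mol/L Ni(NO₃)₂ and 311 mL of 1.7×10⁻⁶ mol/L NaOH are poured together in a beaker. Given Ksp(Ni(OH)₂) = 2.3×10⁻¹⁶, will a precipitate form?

No

Total volume after mixing = 96 + 311 = 407 mL.
[Ni²⁺] = (3.9×10⁻⁶)(96)/407 = 9.2×10⁻⁷ mol/L
[OH⁻] = (1.7×10⁻⁶)(311)/407 = 1.3×10⁻⁶ mol/L
Q = [Ni²⁺][OH⁻]^2 = 1.6×10⁻¹⁸
Q = 1.6×10⁻¹⁸ < Ksp = 2.3×10⁻¹⁶, so the solution is unsaturated and no precipitate forms.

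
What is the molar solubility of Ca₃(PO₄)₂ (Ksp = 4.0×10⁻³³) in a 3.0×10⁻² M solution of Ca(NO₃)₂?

6.1×10⁻¹⁵ M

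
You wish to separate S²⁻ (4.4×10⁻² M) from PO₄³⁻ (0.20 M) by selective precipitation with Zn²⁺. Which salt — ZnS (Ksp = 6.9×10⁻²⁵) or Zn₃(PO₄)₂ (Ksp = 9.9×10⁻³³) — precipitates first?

ZnS

Precipitation of each salt begins when its ion product equals Ksp.
For ZnS: [Zn²⁺] = (Ksp/[S²⁻]) = 1.6×10⁻²³ M
For Zn₃(PO₄)₂: [Zn²⁺] = (Ksp/[PO₄³⁻]^2)^(1/3) = 6.3×10⁻¹¹ M
ZnS requires the lower [Zn²⁺], so it precipitates first.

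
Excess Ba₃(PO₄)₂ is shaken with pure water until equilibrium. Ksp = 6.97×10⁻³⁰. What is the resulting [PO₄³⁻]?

1.16×10⁻⁶ M

Ba₃(PO₄)₂(s) ⇌ 3 Ba²⁺(aq) + 2 PO₄³⁻(aq)
Let s be the molar solubility. Then [Ba²⁺] = 3s and [PO₄³⁻] = 2s.
Ksp = [Ba²⁺]^3[PO₄³⁻]^2 = (3s)^3 · (2s)^2 = 108s^5 = 6.97×10⁻³⁰
s = 5.78×10⁻⁷ mol L⁻¹
[PO₄³⁻] = 2s = 1.16×10⁻⁶ mol L⁻¹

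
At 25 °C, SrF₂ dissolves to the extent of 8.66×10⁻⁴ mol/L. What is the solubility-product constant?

Ksp = 2.60×10⁻⁹

SrF₂(s) ⇌ Sr²⁺(aq) + 2 F⁻(aq)
With molar solubility s: [Sr²⁺] = s, [F⁻] = 2s.
Ksp = [Sr²⁺][F⁻]^2 = s · (2s)^2 = 4s^3
Ksp = 4 × (8.66×10⁻⁴)^3 = 2.60×10⁻⁹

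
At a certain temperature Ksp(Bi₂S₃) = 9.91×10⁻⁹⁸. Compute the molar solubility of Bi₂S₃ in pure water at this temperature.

1.56×10⁻²⁰ M

Bi₂S₃(s) ⇌ 2 Bi³⁺(aq) + 3 S²⁻(aq)
With molar solubility s: [Bi³⁺] = 2s, [S²⁻] = 3s.
Ksp = [Bi³⁺]^2[S²⁻]^3 = (2s)^2 · (3s)^3 = 108s^5
108s^5 = 9.91×10⁻⁹⁸  ⇒  s^5 = 9.18×10⁻¹⁰⁰
s = (9.18×10⁻¹⁰⁰)^(1/5) = 1.56×10⁻²⁰ M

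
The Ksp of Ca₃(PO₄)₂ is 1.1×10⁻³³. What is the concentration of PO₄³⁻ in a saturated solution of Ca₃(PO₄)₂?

2.0×10⁻⁷ M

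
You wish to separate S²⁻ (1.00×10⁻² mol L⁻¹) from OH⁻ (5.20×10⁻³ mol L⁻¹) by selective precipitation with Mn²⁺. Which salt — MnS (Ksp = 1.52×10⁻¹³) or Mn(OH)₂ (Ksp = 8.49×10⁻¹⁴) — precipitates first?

A salt starts to precipitate once the ion product Q reaches its Ksp.
For MnS: [Mn²⁺] = (Ksp/[S²⁻]) = 1.52×10⁻¹¹ mol L⁻¹
For Mn(OH)₂: [Mn²⁺] = (Ksp/[OH⁻]^2) = 3.14×10⁻⁹ mol L⁻¹
Since MnS needs less Mn²⁺ to reach saturation, it precipitates first.

MnS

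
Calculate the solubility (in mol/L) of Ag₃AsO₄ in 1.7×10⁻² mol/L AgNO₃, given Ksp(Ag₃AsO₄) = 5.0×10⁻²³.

Ag₃AsO₄(s) ⇌ 3 Ag⁺(aq) + AsO₄³⁻(aq)
The solution already contains Ag⁺ at 1.7×10⁻² mol/L. Let s be the molar solubility of Ag₃AsO₄.
[Ag⁺] ≈ 1.7×10⁻² mol/L (common ion dominates); [AsO₄³⁻] = s.
Ksp = [Ag⁺]^3[AsO₄³⁻] = (1.7×10⁻²)^3s
s = 5.0×10⁻²³ / (1.7×10⁻²)^3 = 1.0×10⁻¹⁷
s = 1.0×10⁻¹⁷ mol/L

1.0×10⁻¹⁷ M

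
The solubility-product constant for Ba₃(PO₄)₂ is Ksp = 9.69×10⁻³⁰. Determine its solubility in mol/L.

Ba₃(PO₄)₂(s) ⇌ 3 Ba²⁺(aq) + 2 PO₄³⁻(aq)
Let s be the molar solubility. Then [Ba²⁺] = 3s and [PO₄³⁻] = 2s.
Ksp = [Ba²⁺]^3[PO₄³⁻]^2 = (3s)^3 · (2s)^2 = 108s^5
108s^5 = 9.69×10⁻³⁰  ⇒  s^5 = 8.97×10⁻³²
s = (8.97×10⁻³²)^(1/5) = 6.17×10⁻⁷ mol/L

6.17×10⁻⁷ M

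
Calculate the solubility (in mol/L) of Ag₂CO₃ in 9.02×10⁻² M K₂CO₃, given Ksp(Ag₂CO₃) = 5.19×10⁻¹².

3.79×10⁻⁶ M

Ag₂CO₃(s) ⇌ 2 Ag⁺(aq) + CO₃²⁻(aq)
CO₃²⁻ is already present at 9.02×10⁻² M. If s mol/L of Ag₂CO₃ dissolves, [Ag⁺] = 2s while [CO₃²⁻] ≈ 9.02×10⁻² M.
Ksp = [Ag⁺]^2[CO₃²⁻] = (2s)^2(9.02×10⁻²)
(2s)^2 = 5.19×10⁻¹² / (9.02×10⁻²) = 5.75×10⁻¹¹
s = 3.79×10⁻⁶ M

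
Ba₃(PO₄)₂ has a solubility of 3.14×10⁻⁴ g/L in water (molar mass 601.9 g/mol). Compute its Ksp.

Ksp = 4.17×10⁻³⁰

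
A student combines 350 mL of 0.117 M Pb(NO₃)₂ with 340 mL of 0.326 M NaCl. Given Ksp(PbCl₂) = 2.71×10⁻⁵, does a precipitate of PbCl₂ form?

The combined volume is 690 mL.
[Pb²⁺] = (0.117)(350)/690 = 5.93×10⁻² M
[Cl⁻] = (0.326)(340)/690 = 0.161 M
Q = [Pb²⁺][Cl⁻]^2 = 1.53×10⁻³
Because Q > Ksp (1.53×10⁻³ vs 2.71×10⁻⁵), a precipitate of PbCl₂ forms.

Yes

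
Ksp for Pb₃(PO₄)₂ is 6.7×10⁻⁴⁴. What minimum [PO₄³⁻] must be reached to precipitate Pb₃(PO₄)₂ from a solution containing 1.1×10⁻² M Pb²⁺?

Each salt precipitates once Q = Ksp for that salt.
Pb₃(PO₄)₂(s) ⇌ 3 Pb²⁺(aq) + 2 PO₄³⁻(aq)
Ksp = [Pb²⁺]^3[PO₄³⁻]^2 = [PO₄³⁻]^2(1.1×10⁻²)^3
[PO₄³⁻]^2 = 6.7×10⁻⁴⁴ / (1.1×10⁻²)^3 = 5.0×10⁻³⁸
[PO₄³⁻] = 2.2×10⁻¹⁹ M

2.2×10⁻¹⁹ M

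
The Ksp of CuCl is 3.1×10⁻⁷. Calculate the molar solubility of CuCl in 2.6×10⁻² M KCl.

1.2×10⁻⁵ M

CuCl(s) ⇌ Cu⁺(aq) + Cl⁻(aq)
Cl⁻ is already present at 2.6×10⁻² M. If s mol/L of CuCl dissolves, [Cu⁺] = s while [Cl⁻] ≈ 2.6×10⁻² M.
Ksp = [Cu⁺][Cl⁻] = s(2.6×10⁻²)
s = 3.1×10⁻⁷ / (2.6×10⁻²) = 1.2×10⁻⁵
s = 1.2×10⁻⁵ M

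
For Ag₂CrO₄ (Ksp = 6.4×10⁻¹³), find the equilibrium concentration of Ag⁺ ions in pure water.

1.1×10⁻⁴ M

Ag₂CrO₄(s) ⇌ 2 Ag⁺(aq) + CrO₄²⁻(aq)
Let s be the molar solubility. Then [Ag⁺] = 2s and [CrO₄²⁻] = s.
Ksp = [Ag⁺]^2[CrO₄²⁻] = (2s)^2 · s = 4s^3 = 6.4×10⁻¹³
s = 5.4×10⁻⁵ M
[Ag⁺] = 2s = 1.1×10⁻⁴ M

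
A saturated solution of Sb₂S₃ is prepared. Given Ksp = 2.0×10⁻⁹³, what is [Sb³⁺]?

2.3×10⁻¹⁹ M

Sb₂S₃(s) ⇌ 2 Sb³⁺(aq) + 3 S²⁻(aq)
If s mol/L of Sb₂S₃ dissolves, [Sb³⁺] = 2s and [S²⁻] = 3s.
Ksp = [Sb³⁺]^2[S²⁻]^3 = (2s)^2 · (3s)^3 = 108s^5 = 2.0×10⁻⁹³
s = 1.1×10⁻¹⁹ M
[Sb³⁺] = 2s = 2.3×10⁻¹⁹ M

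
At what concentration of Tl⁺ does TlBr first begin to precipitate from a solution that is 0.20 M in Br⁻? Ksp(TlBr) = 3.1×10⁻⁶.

1.6×10⁻⁵ M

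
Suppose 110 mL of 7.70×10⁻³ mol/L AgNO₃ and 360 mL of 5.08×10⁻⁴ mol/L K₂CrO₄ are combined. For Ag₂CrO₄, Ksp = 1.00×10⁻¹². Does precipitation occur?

Yes

The combined volume is 470 mL.
[Ag⁺] = (7.70×10⁻³)(110)/470 = 1.80×10⁻³ mol/L
[CrO₄²⁻] = (5.08×10⁻⁴)(360)/470 = 3.89×10⁻⁴ mol/L
Q = [Ag⁺]^2[CrO₄²⁻] = 1.26×10⁻⁹
Q = 1.26×10⁻⁹ > Ksp = 1.00×10⁻¹², so the solution is supersaturated and Ag₂CrO₄ precipitates.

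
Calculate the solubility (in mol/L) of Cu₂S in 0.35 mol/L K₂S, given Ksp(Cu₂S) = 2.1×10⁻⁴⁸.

Cu₂S(s) ⇌ 2 Cu⁺(aq) + S²⁻(aq)
S²⁻ is already present at 0.35 mol/L. If s mol/L of Cu₂S dissolves, [Cu⁺] = 2s while [S²⁻] ≈ 0.35 mol/L.
Ksp = [Cu⁺]^2[S²⁻] = (2s)^2(0.35)
(2s)^2 = 2.1×10⁻⁴⁸ / (0.35) = 6.0×10⁻⁴⁸
s = 1.2×10⁻²⁴ mol/L

1.2×10⁻²⁴ M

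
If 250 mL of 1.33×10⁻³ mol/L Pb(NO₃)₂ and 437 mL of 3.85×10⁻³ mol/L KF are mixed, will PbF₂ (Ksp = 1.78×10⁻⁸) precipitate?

No

The combined volume is 687 mL.
[Pb²⁺] = (1.33×10⁻³)(250)/687 = 4.84×10⁻⁴ mol/L
[F⁻] = (3.85×10⁻³)(437)/687 = 2.45×10⁻³ mol/L
Q = [Pb²⁺][F⁻]^2 = 2.90×10⁻⁹
Since Q (2.90×10⁻⁹) is less than Ksp (1.78×10⁻⁸), no PbF₂ precipitates.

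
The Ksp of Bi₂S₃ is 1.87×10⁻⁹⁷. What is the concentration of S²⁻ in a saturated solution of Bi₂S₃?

5.31×10⁻²⁰ M

Bi₂S₃(s) ⇌ 2 Bi³⁺(aq) + 3 S²⁻(aq)
Let s be the molar solubility. Then [Bi³⁺] = 2s and [S²⁻] = 3s.
Ksp = [Bi³⁺]^2[S²⁻]^3 = (2s)^2 · (3s)^3 = 108s^5 = 1.87×10⁻⁹⁷
s = 1.77×10⁻²⁰ mol L⁻¹
[S²⁻] = 3s = 5.31×10⁻²⁰ mol L⁻¹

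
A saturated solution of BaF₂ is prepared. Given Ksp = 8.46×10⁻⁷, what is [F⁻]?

1.19×10⁻² M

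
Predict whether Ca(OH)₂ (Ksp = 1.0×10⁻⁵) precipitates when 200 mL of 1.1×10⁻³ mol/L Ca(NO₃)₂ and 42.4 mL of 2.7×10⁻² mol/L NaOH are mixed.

Total volume after mixing = 200 + 42.4 = 242.4 mL.
[Ca²⁺] = (1.1×10⁻³)(200)/242.4 = 9.1×10⁻⁴ mol/L
[OH⁻] = (2.7×10⁻²)(42.4)/242.4 = 4.7×10⁻³ mol/L
Q = [Ca²⁺][OH⁻]^2 = 2.0×10⁻⁸
Q < Ksp (2.0×10⁻⁸ vs 1.0×10⁻⁵); the solution remains unsaturated and no precipitate forms.

No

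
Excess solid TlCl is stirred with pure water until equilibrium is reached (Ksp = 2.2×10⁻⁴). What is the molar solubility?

TlCl(s) ⇌ Tl⁺(aq) + Cl⁻(aq)
Call the molar solubility s, so that [Tl⁺] = s and [Cl⁻] = s.
Ksp = [Tl⁺][Cl⁻] = s · s = s^2
s^2 = 2.2×10⁻⁴
s = (2.2×10⁻⁴)^(1/2) = 1.5×10⁻² mol L⁻¹

1.5×10⁻² M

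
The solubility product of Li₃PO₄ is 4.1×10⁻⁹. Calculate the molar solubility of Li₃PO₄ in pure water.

3.5×10⁻³ M

Li₃PO₄(s) ⇌ 3 Li⁺(aq) + PO₄³⁻(aq)
With molar solubility s: [Li⁺] = 3s, [PO₄³⁻] = s.
Ksp = [Li⁺]^3[PO₄³⁻] = (3s)^3 · s = 27s^4
27s^4 = 4.1×10⁻⁹  ⇒  s^4 = 1.5×10⁻¹⁰
Taking the 4th root, s = 3.5×10⁻³ mol L⁻¹.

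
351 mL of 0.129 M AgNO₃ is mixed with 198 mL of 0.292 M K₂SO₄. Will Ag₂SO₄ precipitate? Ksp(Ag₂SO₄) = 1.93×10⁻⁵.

Yes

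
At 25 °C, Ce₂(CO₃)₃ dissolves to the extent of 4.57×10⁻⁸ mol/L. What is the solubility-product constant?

Ksp = 2.15×10⁻³⁵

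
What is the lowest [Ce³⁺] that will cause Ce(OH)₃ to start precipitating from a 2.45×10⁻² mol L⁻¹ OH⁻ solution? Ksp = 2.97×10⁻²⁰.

2.02×10⁻¹⁵ M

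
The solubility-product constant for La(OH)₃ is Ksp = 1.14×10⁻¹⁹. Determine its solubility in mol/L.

8.06×10⁻⁶ M

La(OH)₃(s) ⇌ La³⁺(aq) + 3 OH⁻(aq)
Let s be the molar solubility. Then [La³⁺] = s and [OH⁻] = 3s.
Ksp = [La³⁺][OH⁻]^3 = s · (3s)^3 = 27s^4
27s^4 = 1.14×10⁻¹⁹  ⇒  s^4 = 4.22×10⁻²¹
s = 8.06×10⁻⁶ mol L⁻¹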